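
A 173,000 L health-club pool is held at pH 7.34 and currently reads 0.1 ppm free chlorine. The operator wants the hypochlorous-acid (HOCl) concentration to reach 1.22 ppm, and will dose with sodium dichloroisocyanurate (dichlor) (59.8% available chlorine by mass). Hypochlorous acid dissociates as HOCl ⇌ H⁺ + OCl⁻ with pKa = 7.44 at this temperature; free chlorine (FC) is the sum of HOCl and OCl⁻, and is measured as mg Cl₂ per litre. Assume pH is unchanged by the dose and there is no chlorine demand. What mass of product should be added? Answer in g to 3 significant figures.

604 g

[OCl⁻]/[HOCl] = 10^(pH − pKa) = 10^(7.34 − 7.44) = 0.7943; fraction as HOCl = 1/(1 + 0.7943) = 0.5573.
Free chlorine required for 1.22 ppm HOCl: 1.22 / 0.5573 = 2.189 ppm.
FC to add: 2.189 − 0.1 = 2.089 mg/L as Cl₂.
Cl₂ equivalent: 2.089 mg/L × 173,000 L = 361.4 g.
Product at 59.8% available Cl: 361.4 / 0.598 = 604.4 g.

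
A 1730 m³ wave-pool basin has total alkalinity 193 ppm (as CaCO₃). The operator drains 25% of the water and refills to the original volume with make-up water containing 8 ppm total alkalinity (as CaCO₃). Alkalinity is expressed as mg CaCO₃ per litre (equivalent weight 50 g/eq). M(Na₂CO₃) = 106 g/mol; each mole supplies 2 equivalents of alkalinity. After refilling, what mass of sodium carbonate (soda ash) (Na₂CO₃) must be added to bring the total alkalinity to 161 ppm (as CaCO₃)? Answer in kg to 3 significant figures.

26.1 kg

Volume: 1730 m³ = 1,730,000 L.
After draining 25% and refilling: 193 × 0.75 + 8 × 0.25 = 146.75 ppm.
Deficit to target: 161 − 146.75 = 14.25 mg/L.
As CaCO₃: 14.25 mg/L × 1,730,000 L = 24,650 g; ÷ 50 g/eq ÷ 2 = 246.5 mol Na₂CO₃.
Mass: 246.5 × 106 = 26,130 g.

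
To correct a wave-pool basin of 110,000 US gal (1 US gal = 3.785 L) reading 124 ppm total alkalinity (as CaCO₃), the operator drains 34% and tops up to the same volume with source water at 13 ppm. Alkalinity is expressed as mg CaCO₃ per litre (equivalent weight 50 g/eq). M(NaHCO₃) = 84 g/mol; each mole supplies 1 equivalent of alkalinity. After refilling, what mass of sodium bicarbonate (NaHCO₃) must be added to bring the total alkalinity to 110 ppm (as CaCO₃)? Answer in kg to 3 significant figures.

Volume: 110,000 US gal × 3.785 L/gal = 416,350 L.
After draining 34% and refilling: 124 × 0.66 + 13 × 0.34 = 86.26 ppm.
Deficit to target: 110 − 86.26 = 23.74 mg/L.
As CaCO₃: 23.74 mg/L × 416,350 L = 9884 g; ÷ 50 g/eq ÷ 1 = 197.7 mol NaHCO₃.
Mass: 197.7 × 84 = 16,610 g.

16.6 kg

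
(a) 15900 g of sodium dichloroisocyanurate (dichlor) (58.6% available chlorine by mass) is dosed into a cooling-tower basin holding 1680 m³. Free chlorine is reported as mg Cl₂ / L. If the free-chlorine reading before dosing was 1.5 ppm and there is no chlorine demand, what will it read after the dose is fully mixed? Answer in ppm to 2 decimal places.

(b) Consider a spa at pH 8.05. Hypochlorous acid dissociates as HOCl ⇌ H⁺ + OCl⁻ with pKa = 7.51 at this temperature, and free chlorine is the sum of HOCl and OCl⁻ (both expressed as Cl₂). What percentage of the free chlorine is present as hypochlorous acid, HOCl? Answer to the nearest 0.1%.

(a) Volume: 1680 m³ = 1,680,000 L.
(a) Available chlorine delivered: 15,900 g × 0.586 = 9317 g as Cl₂.
(a) Concentration rise: 9317 g / 1,680,000 L = 5.546 mg/L = 5.55 ppm.
(a) Final FC: 1.5 + 5.55 = 7.05 ppm.

(b) [OCl⁻]/[HOCl] = 10^(pH − pKa) = 10^(8.05 − 7.51) = 10^0.54 = 3.467.
(b) Fraction as HOCl = 1 / (1 + 3.467) = 0.2238.

(a) 7.05 ppm; (b) 22.4%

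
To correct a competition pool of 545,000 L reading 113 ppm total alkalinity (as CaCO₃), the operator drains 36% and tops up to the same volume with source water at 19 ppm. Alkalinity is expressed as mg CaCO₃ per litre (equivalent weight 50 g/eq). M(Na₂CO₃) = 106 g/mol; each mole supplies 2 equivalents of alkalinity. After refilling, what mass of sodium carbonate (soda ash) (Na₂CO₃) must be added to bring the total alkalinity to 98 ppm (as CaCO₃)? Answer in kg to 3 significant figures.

After draining 36% and refilling: 113 × 0.64 + 19 × 0.36 = 79.16 ppm.
Deficit to target: 98 − 79.16 = 18.84 mg/L.
As CaCO₃: 18.84 mg/L × 545,000 L = 10,270 g; ÷ 50 g/eq ÷ 2 = 102.7 mol Na₂CO₃.
Mass: 102.7 × 106 = 10,880 g.

10.9 kg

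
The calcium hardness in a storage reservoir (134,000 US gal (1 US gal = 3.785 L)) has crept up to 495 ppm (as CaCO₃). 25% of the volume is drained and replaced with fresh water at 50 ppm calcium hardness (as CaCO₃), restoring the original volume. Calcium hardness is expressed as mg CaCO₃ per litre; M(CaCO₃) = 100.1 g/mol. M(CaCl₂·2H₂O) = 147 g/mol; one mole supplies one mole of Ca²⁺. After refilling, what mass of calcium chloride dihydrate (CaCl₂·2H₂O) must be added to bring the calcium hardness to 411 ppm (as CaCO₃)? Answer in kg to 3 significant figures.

Volume: 134,000 US gal × 3.785 L/gal = 507,190 L.
After draining 25% and refilling: 495 × 0.75 + 50 × 0.25 = 383.75 ppm.
Deficit to target: 411 − 383.75 = 27.25 mg/L.
As CaCO₃: 27.25 mg/L × 507,190 L = 13,820 g; ÷ 100.1 = 138.1 mol Ca²⁺.
Mass: 138.1 × 147 = 20,300 g.

20.3 kg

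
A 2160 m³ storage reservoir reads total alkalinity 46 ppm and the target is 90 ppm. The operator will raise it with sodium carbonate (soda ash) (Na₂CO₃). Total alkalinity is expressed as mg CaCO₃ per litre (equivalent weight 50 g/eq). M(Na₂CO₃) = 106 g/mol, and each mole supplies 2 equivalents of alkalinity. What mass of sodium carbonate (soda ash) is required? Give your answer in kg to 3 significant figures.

101 kg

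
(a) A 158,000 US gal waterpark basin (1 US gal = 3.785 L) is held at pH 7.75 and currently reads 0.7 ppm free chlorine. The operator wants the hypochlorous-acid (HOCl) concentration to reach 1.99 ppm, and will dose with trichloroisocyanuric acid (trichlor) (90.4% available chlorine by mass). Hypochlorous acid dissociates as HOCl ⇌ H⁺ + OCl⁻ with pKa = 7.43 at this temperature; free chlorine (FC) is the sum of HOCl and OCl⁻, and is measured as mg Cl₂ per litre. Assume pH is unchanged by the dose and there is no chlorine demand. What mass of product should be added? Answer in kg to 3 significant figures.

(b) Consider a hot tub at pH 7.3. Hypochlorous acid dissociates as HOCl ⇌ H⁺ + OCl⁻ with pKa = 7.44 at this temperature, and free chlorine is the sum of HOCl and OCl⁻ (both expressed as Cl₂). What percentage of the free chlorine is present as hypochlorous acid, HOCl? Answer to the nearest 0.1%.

(a) 3.60 kg; (b) 58.0%

(a) Volume: 158,000 US gal × 3.785 L/gal = 598,030 L.
(a) [OCl⁻]/[HOCl] = 10^(pH − pKa) = 10^(7.75 − 7.43) = 2.089; fraction as HOCl = 1/(1 + 2.089) = 0.3237.
(a) Free chlorine required for 1.99 ppm HOCl: 1.99 / 0.3237 = 6.148 ppm.
(a) FC to add: 6.148 − 0.7 = 5.448 mg/L as Cl₂.
(a) Cl₂ equivalent: 5.448 mg/L × 598,030 L = 3258 g.
(a) Product at 90.4% available Cl: 3258 / 0.904 = 3604 g.

(b) [OCl⁻]/[HOCl] = 10^(pH − pKa) = 10^(7.3 − 7.44) = 10^-0.14 = 0.7244.
(b) Fraction as HOCl = 1 / (1 + 0.7244) = 0.5799.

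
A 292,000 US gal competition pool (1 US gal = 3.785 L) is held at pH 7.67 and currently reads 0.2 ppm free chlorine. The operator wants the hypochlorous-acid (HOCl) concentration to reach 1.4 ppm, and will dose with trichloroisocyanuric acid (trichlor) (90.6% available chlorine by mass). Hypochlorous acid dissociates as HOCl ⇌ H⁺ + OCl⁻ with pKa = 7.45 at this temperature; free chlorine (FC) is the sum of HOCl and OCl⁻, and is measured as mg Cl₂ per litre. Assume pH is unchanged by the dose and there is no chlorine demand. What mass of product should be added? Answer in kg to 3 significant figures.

4.30 kg

Volume: 292,000 US gal × 3.785 L/gal = 1,105,220 L.
[OCl⁻]/[HOCl] = 10^(pH − pKa) = 10^(7.67 − 7.45) = 1.66; fraction as HOCl = 1/(1 + 1.66) = 0.376.
Free chlorine required for 1.4 ppm HOCl: 1.4 / 0.376 = 3.723 ppm.
FC to add: 3.723 − 0.2 = 3.523 mg/L as Cl₂.
Cl₂ equivalent: 3.523 mg/L × 1,105,220 L = 3894 g.
Product at 90.6% available Cl: 3894 / 0.906 = 4298 g.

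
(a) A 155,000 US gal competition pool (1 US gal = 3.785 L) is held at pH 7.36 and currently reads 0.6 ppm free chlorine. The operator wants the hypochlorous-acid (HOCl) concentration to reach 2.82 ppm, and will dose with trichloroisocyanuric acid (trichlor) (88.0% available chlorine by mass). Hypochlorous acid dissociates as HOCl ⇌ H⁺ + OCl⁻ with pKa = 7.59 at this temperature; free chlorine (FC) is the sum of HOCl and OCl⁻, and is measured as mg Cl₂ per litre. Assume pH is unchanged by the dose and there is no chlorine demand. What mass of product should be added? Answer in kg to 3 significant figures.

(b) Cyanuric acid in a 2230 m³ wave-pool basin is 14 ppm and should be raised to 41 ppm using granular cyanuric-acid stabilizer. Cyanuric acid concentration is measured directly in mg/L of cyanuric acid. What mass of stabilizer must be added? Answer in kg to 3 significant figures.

(a) Volume: 155,000 US gal × 3.785 L/gal = 586,675 L.
(a) [OCl⁻]/[HOCl] = 10^(pH − pKa) = 10^(7.36 − 7.59) = 0.5888; fraction as HOCl = 1/(1 + 0.5888) = 0.6294.
(a) Free chlorine required for 2.82 ppm HOCl: 2.82 / 0.6294 = 4.481 ppm.
(a) FC to add: 4.481 − 0.6 = 3.881 mg/L as Cl₂.
(a) Cl₂ equivalent: 3.881 mg/L × 586,675 L = 2277 g.
(a) Product at 88.0% available Cl: 2277 / 0.88 = 2587 g.

(b) Volume: 2230 m³ = 2,230,000 L.
(b) CYA to add: (41 − 14) = 27 mg/L × 2,230,000 L = 60,210 g cyanuric acid.

(a) 2.59 kg; (b) 60.2 kg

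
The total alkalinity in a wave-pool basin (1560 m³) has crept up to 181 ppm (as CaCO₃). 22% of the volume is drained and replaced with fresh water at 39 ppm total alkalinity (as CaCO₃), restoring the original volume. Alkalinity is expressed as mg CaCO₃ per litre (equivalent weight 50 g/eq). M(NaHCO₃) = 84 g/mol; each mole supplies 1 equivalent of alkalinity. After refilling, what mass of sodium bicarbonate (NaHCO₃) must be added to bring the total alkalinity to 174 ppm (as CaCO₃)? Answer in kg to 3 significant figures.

Volume: 1560 m³ = 1,560,000 L.
After draining 22% and refilling: 181 × 0.78 + 39 × 0.22 = 149.76 ppm.
Deficit to target: 174 − 149.76 = 24.24 mg/L.
As CaCO₃: 24.24 mg/L × 1,560,000 L = 37,810 g; ÷ 50 g/eq ÷ 1 = 756.3 mol NaHCO₃.
Mass: 756.3 × 84 = 63,530 g.

63.5 kg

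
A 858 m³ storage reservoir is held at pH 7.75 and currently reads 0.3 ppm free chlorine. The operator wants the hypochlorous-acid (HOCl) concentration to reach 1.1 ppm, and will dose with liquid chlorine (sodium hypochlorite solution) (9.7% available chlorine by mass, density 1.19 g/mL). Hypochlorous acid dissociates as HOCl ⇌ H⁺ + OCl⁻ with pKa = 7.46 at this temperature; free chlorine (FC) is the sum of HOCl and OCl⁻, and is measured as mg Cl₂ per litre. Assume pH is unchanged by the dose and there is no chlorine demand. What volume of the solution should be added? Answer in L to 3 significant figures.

Volume: 858 m³ = 858,000 L.
[OCl⁻]/[HOCl] = 10^(pH − pKa) = 10^(7.75 − 7.46) = 1.95; fraction as HOCl = 1/(1 + 1.95) = 0.339.
Free chlorine required for 1.1 ppm HOCl: 1.1 / 0.339 = 3.245 ppm.
FC to add: 3.245 − 0.3 = 2.945 mg/L as Cl₂.
Cl₂ equivalent: 2.945 mg/L × 858,000 L = 2527 g.
Product at 9.7% available Cl: 2527 / 0.097 = 26,050 g.
Volume: 26,050 g ÷ 1.19 g/mL = 21,890 mL.

21.9 L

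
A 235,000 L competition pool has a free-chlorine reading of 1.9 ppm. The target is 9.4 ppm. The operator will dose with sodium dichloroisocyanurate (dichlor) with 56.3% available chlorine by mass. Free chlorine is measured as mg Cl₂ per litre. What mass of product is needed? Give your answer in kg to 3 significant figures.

3.13 kg

Chlorine deficit: 9.4 − 1.9 = 7.5 ppm = 7.5 mg/L as Cl₂.
Cl₂ equivalent needed: 7.5 mg/L × 235,000 L = 1,762,000 mg = 1762 g.
Product at 56.3% available chlorine: 1762 / 0.563 = 3131 g.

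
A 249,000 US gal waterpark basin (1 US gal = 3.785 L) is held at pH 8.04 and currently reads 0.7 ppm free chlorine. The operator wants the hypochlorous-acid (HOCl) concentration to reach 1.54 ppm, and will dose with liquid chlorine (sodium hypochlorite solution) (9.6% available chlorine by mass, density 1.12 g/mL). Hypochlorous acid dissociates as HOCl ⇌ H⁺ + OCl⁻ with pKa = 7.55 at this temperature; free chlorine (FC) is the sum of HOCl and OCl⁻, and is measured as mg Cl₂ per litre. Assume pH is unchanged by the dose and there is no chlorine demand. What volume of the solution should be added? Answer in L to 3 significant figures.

49.1 L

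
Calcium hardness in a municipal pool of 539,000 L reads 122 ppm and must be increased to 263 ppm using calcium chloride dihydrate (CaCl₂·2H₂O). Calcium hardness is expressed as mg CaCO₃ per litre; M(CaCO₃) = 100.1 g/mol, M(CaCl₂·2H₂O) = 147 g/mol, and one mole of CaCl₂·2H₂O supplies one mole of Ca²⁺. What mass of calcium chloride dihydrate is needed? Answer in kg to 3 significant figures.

Hardness to add: (263 − 122) = 141 mg/L as CaCO₃ × 539,000 L = 76,000 g as CaCO₃.
Moles of Ca²⁺ (1 mol Ca²⁺ ≡ 1 mol CaCO₃): 76,000 / 100.1 g/mol = 759.2 mol.
Mass of CaCl₂·2H₂O: 759.2 × 147 = 111,600 g.

112 kg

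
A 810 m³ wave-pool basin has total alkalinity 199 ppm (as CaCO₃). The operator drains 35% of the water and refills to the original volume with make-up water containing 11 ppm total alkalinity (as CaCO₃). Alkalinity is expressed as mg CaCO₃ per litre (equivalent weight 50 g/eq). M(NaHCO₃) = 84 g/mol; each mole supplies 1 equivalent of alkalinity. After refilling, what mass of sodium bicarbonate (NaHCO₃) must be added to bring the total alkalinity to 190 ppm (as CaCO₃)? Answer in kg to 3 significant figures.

Volume: 810 m³ = 810,000 L.
After draining 35% and refilling: 199 × 0.65 + 11 × 0.35 = 133.2 ppm.
Deficit to target: 190 − 133.2 = 56.8 mg/L.
As CaCO₃: 56.8 mg/L × 810,000 L = 46,010 g; ÷ 50 g/eq ÷ 1 = 920.2 mol NaHCO₃.
Mass: 920.2 × 84 = 77,290 g.

77.3 kg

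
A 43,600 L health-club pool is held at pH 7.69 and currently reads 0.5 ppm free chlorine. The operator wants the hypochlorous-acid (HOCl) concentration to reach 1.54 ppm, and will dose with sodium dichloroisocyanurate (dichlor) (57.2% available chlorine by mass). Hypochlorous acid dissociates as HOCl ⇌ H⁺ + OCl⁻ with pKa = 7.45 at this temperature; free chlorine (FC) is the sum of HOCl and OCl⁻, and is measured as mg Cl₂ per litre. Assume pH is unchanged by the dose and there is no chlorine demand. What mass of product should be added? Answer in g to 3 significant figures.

[OCl⁻]/[HOCl] = 10^(pH − pKa) = 10^(7.69 − 7.45) = 1.738; fraction as HOCl = 1/(1 + 1.738) = 0.3653.
Free chlorine required for 1.54 ppm HOCl: 1.54 / 0.3653 = 4.216 ppm.
FC to add: 4.216 − 0.5 = 3.716 mg/L as Cl₂.
Cl₂ equivalent: 3.716 mg/L × 43,600 L = 162 g.
Product at 57.2% available Cl: 162 / 0.572 = 283.3 g.

283 g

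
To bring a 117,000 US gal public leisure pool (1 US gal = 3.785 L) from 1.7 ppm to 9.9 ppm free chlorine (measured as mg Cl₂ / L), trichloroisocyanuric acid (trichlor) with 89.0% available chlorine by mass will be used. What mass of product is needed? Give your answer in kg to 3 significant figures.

4.08 kg

Volume: 117,000 US gal × 3.785 L/gal = 442,845 L.
Chlorine deficit: 9.9 − 1.7 = 8.2 ppm = 8.2 mg/L as Cl₂.
Cl₂ equivalent needed: 8.2 mg/L × 442,845 L = 3,631,000 mg = 3631 g.
Product at 89.0% available chlorine: 3631 / 0.89 = 4080 g.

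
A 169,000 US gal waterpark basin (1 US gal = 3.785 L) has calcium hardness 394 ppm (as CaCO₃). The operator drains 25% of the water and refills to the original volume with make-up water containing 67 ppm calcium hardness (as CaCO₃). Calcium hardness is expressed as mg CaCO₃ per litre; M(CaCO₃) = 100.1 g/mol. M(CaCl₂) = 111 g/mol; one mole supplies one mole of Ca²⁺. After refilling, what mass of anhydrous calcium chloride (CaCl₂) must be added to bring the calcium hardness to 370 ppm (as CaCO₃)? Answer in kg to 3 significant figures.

Volume: 169,000 US gal × 3.785 L/gal = 639,665 L.
After draining 25% and refilling: 394 × 0.75 + 67 × 0.25 = 312.25 ppm.
Deficit to target: 370 − 312.25 = 57.75 mg/L.
As CaCO₃: 57.75 mg/L × 639,665 L = 36,940 g; ÷ 100.1 = 369 mol Ca²⁺.
Mass: 369 × 111 = 40,960 g.

41.0 kg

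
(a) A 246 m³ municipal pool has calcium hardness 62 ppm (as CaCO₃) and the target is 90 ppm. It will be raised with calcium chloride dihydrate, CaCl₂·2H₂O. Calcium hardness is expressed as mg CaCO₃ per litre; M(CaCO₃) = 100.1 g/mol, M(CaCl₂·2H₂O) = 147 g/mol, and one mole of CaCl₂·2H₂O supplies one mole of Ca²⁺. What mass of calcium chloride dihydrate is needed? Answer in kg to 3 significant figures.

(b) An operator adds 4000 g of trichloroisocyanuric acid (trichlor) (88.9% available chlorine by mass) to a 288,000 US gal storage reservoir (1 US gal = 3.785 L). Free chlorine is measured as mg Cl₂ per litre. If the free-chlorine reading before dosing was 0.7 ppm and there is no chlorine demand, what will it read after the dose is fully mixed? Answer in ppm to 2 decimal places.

(a) 10.1 kg; (b) 3.96 ppm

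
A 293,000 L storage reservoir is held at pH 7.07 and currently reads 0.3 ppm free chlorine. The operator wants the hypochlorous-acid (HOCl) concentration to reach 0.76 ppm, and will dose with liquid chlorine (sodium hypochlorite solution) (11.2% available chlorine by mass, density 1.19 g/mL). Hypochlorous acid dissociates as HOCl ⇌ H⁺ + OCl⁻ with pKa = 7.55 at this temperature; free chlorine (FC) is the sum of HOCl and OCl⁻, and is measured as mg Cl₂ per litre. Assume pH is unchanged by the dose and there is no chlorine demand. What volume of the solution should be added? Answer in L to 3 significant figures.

1.56 L

[OCl⁻]/[HOCl] = 10^(pH − pKa) = 10^(7.07 − 7.55) = 0.3311; fraction as HOCl = 1/(1 + 0.3311) = 0.7512.
Free chlorine required for 0.76 ppm HOCl: 0.76 / 0.7512 = 1.012 ppm.
FC to add: 1.012 − 0.3 = 0.7117 mg/L as Cl₂.
Cl₂ equivalent: 0.7117 mg/L × 293,000 L = 208.5 g.
Product at 11.2% available Cl: 208.5 / 0.112 = 1862 g.
Volume: 1862 g ÷ 1.19 g/mL = 1564 mL.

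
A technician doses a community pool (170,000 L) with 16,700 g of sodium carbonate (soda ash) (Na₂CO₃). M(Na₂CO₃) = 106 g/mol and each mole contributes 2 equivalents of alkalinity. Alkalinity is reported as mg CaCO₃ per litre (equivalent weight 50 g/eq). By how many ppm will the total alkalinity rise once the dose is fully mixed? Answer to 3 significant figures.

Moles of Na₂CO₃: 16,700 g ÷ 106 g/mol = 157.5 mol → 315.1 eq of alkalinity.
As CaCO₃: 315.1 eq × 50 g/eq = 15,750 g.
Rise: 15,750 g / 170,000 L × 1000 = 92.67 mg/L.

92.7 ppm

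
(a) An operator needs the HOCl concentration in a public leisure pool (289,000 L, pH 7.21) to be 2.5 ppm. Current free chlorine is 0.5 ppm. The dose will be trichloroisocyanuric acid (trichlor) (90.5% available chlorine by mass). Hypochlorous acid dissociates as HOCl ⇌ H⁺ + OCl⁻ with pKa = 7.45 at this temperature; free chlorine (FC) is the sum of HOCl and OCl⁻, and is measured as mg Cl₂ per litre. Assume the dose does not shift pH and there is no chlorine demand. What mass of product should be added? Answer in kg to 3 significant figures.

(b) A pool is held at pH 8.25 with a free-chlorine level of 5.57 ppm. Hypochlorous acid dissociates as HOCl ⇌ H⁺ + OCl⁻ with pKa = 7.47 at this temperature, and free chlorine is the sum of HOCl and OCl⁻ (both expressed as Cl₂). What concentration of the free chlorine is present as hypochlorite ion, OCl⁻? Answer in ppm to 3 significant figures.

(a) [OCl⁻]/[HOCl] = 10^(pH − pKa) = 10^(7.21 − 7.45) = 0.5754; fraction as HOCl = 1/(1 + 0.5754) = 0.6347.
(a) Free chlorine required for 2.5 ppm HOCl: 2.5 / 0.6347 = 3.939 ppm.
(a) FC to add: 3.939 − 0.5 = 3.439 mg/L as Cl₂.
(a) Cl₂ equivalent: 3.439 mg/L × 289,000 L = 993.8 g.
(a) Product at 90.5% available Cl: 993.8 / 0.905 = 1098 g.

(b) [OCl⁻]/[HOCl] = 10^(pH − pKa) = 10^(8.25 − 7.47) = 10^0.78 = 6.026.
(b) Fraction as HOCl = 1 / (1 + 6.026) = 0.1423.
(b) OCl⁻ = (1 − 0.1423) × 5.57 ppm = 4.777 ppm.

(a) 1.10 kg; (b) 4.78 ppm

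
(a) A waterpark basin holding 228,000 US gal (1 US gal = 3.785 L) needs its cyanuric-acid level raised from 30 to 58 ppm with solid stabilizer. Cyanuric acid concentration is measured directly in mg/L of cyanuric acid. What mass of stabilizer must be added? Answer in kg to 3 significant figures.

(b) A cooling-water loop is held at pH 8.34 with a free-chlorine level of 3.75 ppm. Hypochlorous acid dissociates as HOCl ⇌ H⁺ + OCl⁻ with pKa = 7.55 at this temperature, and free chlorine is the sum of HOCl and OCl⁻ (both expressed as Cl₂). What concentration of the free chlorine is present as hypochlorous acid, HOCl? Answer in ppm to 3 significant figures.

(a) 24.2 kg; (b) 0.523 ppm

(a) Volume: 228,000 US gal × 3.785 L/gal = 862,980 L.
(a) CYA to add: (58 − 30) = 28 mg/L × 862,980 L = 24,160 g cyanuric acid.

(b) [OCl⁻]/[HOCl] = 10^(pH − pKa) = 10^(8.34 − 7.55) = 10^0.79 = 6.166.
(b) Fraction as HOCl = 1 / (1 + 6.166) = 0.1395.
(b) HOCl = 0.1395 × 3.75 ppm = 0.5233 ppm.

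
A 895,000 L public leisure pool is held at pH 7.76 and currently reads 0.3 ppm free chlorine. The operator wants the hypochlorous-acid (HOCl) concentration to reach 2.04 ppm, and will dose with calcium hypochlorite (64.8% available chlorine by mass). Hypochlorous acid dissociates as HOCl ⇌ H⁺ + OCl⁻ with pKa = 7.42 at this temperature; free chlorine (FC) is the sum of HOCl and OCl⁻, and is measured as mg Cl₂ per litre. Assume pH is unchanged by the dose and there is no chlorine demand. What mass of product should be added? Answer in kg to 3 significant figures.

[OCl⁻]/[HOCl] = 10^(pH − pKa) = 10^(7.76 − 7.42) = 2.188; fraction as HOCl = 1/(1 + 2.188) = 0.3137.
Free chlorine required for 2.04 ppm HOCl: 2.04 / 0.3137 = 6.503 ppm.
FC to add: 6.503 − 0.3 = 6.203 mg/L as Cl₂.
Cl₂ equivalent: 6.203 mg/L × 895,000 L = 5552 g.
Product at 64.8% available Cl: 5552 / 0.648 = 8567 g.

8.57 kg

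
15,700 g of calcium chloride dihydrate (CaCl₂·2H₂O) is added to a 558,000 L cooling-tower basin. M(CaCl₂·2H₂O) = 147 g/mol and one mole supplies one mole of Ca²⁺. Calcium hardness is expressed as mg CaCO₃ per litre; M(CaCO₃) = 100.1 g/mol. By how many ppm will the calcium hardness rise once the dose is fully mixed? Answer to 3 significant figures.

Moles of Ca²⁺: 15,700 g ÷ 147 g/mol = 106.8 mol.
As CaCO₃: 106.8 mol × 100.1 g/mol = 10,690 g.
Rise: 10,690 g / 558,000 L × 1000 = 19.16 mg/L.

19.2 ppm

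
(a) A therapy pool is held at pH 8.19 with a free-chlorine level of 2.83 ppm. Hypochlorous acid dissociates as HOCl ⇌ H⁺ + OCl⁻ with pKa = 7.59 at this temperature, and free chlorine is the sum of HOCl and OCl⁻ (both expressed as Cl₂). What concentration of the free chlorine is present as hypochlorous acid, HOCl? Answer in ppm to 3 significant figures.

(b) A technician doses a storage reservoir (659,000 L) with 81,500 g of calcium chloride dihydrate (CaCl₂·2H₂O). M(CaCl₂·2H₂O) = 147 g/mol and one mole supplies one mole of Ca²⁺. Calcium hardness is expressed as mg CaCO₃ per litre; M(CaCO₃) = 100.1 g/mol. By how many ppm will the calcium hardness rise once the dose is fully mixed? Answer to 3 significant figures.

(a) [OCl⁻]/[HOCl] = 10^(pH − pKa) = 10^(8.19 − 7.59) = 10^0.60 = 3.981.
(a) Fraction as HOCl = 1 / (1 + 3.981) = 0.2008.
(a) HOCl = 0.2008 × 2.83 ppm = 0.5682 ppm.

(b) Moles of Ca²⁺: 81,500 g ÷ 147 g/mol = 554.4 mol.
(b) As CaCO₃: 554.4 mol × 100.1 g/mol = 55,500 g.
(b) Rise: 55,500 g / 659,000 L × 1000 = 84.21 mg/L.

(a) 0.568 ppm; (b) 84.2 ppm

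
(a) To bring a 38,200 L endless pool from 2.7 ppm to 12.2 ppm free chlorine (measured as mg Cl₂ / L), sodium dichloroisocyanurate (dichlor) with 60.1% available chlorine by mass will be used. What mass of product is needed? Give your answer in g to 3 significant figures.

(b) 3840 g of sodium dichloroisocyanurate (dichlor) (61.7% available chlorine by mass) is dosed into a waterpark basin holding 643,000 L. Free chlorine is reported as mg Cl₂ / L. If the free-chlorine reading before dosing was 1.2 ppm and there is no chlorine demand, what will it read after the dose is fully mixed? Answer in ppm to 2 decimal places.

(a) Chlorine deficit: 12.2 − 2.7 = 9.5 ppm = 9.5 mg/L as Cl₂.
(a) Cl₂ equivalent needed: 9.5 mg/L × 38,200 L = 362,900 mg = 362.9 g.
(a) Product at 60.1% available chlorine: 362.9 / 0.601 = 603.8 g.

(b) Available chlorine delivered: 3840 g × 0.617 = 2369 g as Cl₂.
(b) Concentration rise: 2369 g / 643,000 L = 3.685 mg/L = 3.68 ppm.
(b) Final FC: 1.2 + 3.68 = 4.88 ppm.

(a) 604 g; (b) 4.88 ppm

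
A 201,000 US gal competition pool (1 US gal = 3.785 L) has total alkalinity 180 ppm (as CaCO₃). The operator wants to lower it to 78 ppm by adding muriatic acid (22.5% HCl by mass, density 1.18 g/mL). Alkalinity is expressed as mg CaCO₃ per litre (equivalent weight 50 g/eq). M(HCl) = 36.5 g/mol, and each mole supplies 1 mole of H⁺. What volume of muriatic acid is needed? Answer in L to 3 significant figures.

Volume: 201,000 US gal × 3.785 L/gal = 760,785 L.
Alkalinity to neutralize: (180 − 78) = 102 mg/L as CaCO₃ × 760,785 L = 77,600 g as CaCO₃.
Equivalents of H⁺ required: 77,600 ÷ 50 g/eq = 1552 eq = 1552 mol HCl.
Mass of HCl: 1552 × 36.5 = 56,650 g.
Mass of 22.5% solution: 56,650 / 0.225 = 251,800 g.
Volume: 251,800 g ÷ 1.18 g/mL = 213,400 mL.

213 L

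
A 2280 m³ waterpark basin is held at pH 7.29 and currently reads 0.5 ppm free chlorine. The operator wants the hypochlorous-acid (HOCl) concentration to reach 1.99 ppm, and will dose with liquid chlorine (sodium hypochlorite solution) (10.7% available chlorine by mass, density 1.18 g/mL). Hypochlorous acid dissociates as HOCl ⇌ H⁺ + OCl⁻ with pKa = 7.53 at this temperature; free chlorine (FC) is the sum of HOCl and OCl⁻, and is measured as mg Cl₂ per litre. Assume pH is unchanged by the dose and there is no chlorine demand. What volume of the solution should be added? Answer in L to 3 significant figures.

47.6 L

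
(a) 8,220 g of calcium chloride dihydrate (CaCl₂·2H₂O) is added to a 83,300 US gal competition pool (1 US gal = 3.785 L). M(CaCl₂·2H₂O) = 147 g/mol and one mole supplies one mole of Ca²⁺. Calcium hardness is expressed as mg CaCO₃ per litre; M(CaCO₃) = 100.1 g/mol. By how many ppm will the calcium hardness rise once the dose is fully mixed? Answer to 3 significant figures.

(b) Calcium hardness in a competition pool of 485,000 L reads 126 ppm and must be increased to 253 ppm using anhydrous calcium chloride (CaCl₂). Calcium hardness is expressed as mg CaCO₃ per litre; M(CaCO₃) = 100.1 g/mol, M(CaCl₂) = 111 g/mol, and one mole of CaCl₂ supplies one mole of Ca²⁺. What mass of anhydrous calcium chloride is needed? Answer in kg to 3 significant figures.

(a) Volume: 83,300 US gal × 3.785 L/gal = 315,290 L.
(a) Moles of Ca²⁺: 8,220 g ÷ 147 g/mol = 55.92 mol.
(a) As CaCO₃: 55.92 mol × 100.1 g/mol = 5597 g.
(a) Rise: 5597 g / 315,290 L × 1000 = 17.75 mg/L.

(b) Hardness to add: (253 − 126) = 127 mg/L as CaCO₃ × 485,000 L = 61,600 g as CaCO₃.
(b) Moles of Ca²⁺ (1 mol Ca²⁺ ≡ 1 mol CaCO₃): 61,600 / 100.1 g/mol = 615.3 mol.
(b) Mass of CaCl₂: 615.3 × 111 = 68,300 g.

(a) 17.8 ppm; (b) 68.3 kg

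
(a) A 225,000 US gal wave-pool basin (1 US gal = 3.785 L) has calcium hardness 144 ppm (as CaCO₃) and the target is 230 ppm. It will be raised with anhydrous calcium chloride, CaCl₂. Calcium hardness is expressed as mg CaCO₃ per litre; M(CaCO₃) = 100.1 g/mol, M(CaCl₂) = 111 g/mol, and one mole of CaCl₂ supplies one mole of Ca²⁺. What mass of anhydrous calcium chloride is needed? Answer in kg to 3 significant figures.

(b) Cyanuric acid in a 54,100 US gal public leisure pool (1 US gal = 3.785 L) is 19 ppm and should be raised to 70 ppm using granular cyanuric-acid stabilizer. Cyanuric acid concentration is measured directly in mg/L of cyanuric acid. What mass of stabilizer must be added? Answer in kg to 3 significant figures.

(a) 81.2 kg; (b) 10.4 kg

(a) Volume: 225,000 US gal × 3.785 L/gal = 851,625 L.
(a) Hardness to add: (230 − 144) = 86 mg/L as CaCO₃ × 851,625 L = 73,240 g as CaCO₃.
(a) Moles of Ca²⁺ (1 mol Ca²⁺ ≡ 1 mol CaCO₃): 73,240 / 100.1 g/mol = 731.7 mol.
(a) Mass of CaCl₂: 731.7 × 111 = 81,210 g.

(b) Volume: 54,100 US gal × 3.785 L/gal = 204,768 L.
(b) CYA to add: (70 − 19) = 51 mg/L × 204,768 L = 10,440 g cyanuric acid.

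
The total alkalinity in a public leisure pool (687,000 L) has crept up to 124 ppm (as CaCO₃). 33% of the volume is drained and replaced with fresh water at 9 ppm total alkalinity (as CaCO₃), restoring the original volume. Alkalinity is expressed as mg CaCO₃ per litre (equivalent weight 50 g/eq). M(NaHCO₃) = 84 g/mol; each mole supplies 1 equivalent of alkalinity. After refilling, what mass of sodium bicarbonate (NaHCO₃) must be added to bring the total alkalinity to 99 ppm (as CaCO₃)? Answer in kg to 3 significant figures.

After draining 33% and refilling: 124 × 0.67 + 9 × 0.33 = 86.05 ppm.
Deficit to target: 99 − 86.05 = 12.95 mg/L.
As CaCO₃: 12.95 mg/L × 687,000 L = 8897 g; ÷ 50 g/eq ÷ 1 = 177.9 mol NaHCO₃.
Mass: 177.9 × 84 = 14,950 g.

14.9 kg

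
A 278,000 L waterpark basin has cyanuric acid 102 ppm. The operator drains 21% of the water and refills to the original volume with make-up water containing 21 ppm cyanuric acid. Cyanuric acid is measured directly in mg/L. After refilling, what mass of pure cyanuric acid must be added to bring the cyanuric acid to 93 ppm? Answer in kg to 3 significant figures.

2.23 kg

After draining 21% and refilling: 102 × 0.79 + 21 × 0.21 = 84.99 ppm.
Deficit to target: 93 − 84.99 = 8.01 mg/L.
Mass: 8.01 mg/L × 278,000 L = 2227 g cyanuric acid.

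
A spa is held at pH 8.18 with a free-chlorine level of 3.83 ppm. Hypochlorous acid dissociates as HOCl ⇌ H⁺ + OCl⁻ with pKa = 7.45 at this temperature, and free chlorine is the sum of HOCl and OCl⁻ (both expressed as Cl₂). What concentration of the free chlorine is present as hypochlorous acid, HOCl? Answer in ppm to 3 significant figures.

0.601 ppm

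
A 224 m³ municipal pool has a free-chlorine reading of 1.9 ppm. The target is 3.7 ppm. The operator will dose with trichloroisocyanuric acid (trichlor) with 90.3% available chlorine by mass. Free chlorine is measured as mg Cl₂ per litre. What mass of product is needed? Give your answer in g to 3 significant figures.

447 g

Volume: 224 m³ = 224,000 L.
Chlorine deficit: 3.7 − 1.9 = 1.8 ppm = 1.8 mg/L as Cl₂.
Cl₂ equivalent needed: 1.8 mg/L × 224,000 L = 403,200 mg = 403.2 g.
Product at 90.3% available chlorine: 403.2 / 0.903 = 446.5 g.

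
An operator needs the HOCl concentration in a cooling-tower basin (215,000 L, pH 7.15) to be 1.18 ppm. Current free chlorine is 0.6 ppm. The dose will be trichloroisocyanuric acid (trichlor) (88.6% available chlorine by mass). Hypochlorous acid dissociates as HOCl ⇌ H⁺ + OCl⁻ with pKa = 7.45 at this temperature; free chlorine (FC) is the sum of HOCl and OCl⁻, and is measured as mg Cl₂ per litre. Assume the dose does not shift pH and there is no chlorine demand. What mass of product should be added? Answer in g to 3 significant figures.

284 g

[OCl⁻]/[HOCl] = 10^(pH − pKa) = 10^(7.15 − 7.45) = 0.5012; fraction as HOCl = 1/(1 + 0.5012) = 0.6661.
Free chlorine required for 1.18 ppm HOCl: 1.18 / 0.6661 = 1.771 ppm.
FC to add: 1.771 − 0.6 = 1.171 mg/L as Cl₂.
Cl₂ equivalent: 1.171 mg/L × 215,000 L = 251.9 g.
Product at 88.6% available Cl: 251.9 / 0.886 = 284.3 g.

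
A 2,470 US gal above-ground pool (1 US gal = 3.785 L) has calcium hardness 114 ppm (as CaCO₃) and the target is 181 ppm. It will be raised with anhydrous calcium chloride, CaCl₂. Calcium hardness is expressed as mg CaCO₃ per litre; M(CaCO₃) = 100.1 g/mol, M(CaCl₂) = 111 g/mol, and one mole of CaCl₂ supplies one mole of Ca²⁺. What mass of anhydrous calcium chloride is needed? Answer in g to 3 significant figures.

695 g

Volume: 2,470 US gal × 3.785 L/gal = 9,349 L.
Hardness to add: (181 − 114) = 67 mg/L as CaCO₃ × 9,349 L = 626.4 g as CaCO₃.
Moles of Ca²⁺ (1 mol Ca²⁺ ≡ 1 mol CaCO₃): 626.4 / 100.1 g/mol = 6.258 mol.
Mass of CaCl₂: 6.258 × 111 = 694.6 g.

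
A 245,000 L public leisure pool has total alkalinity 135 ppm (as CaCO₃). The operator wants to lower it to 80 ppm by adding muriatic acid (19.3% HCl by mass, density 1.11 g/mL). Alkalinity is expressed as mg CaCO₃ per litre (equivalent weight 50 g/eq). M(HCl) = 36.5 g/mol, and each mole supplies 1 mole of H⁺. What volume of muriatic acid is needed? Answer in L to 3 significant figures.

45.9 L

Alkalinity to neutralize: (135 − 80) = 55 mg/L as CaCO₃ × 245,000 L = 13,480 g as CaCO₃.
Equivalents of H⁺ required: 13,480 ÷ 50 g/eq = 269.5 eq = 269.5 mol HCl.
Mass of HCl: 269.5 × 36.5 = 9837 g.
Mass of 19.3% solution: 9837 / 0.193 = 50,970 g.
Volume: 50,970 g ÷ 1.11 g/mL = 45,920 mL.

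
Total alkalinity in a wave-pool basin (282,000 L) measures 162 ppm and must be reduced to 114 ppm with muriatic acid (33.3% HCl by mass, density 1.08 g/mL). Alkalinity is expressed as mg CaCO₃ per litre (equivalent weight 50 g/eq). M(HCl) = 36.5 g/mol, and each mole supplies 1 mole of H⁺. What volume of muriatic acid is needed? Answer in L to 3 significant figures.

Alkalinity to neutralize: (162 − 114) = 48 mg/L as CaCO₃ × 282,000 L = 13,540 g as CaCO₃.
Equivalents of H⁺ required: 13,540 ÷ 50 g/eq = 270.7 eq = 270.7 mol HCl.
Mass of HCl: 270.7 × 36.5 = 9881 g.
Mass of 33.3% solution: 9881 / 0.333 = 29,670 g.
Volume: 29,670 g ÷ 1.08 g/mL = 27,480 mL.

27.5 L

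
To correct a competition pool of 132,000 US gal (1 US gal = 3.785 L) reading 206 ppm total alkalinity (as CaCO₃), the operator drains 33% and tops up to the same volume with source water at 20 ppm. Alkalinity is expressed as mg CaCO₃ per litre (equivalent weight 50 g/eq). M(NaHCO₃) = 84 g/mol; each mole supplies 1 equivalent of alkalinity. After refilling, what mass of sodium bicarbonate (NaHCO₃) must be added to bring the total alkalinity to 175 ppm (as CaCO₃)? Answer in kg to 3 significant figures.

25.5 kg

Volume: 132,000 US gal × 3.785 L/gal = 499,620 L.
After draining 33% and refilling: 206 × 0.67 + 20 × 0.33 = 144.62 ppm.
Deficit to target: 175 − 144.62 = 30.38 mg/L.
As CaCO₃: 30.38 mg/L × 499,620 L = 15,180 g; ÷ 50 g/eq ÷ 1 = 303.6 mol NaHCO₃.
Mass: 303.6 × 84 = 25,500 g.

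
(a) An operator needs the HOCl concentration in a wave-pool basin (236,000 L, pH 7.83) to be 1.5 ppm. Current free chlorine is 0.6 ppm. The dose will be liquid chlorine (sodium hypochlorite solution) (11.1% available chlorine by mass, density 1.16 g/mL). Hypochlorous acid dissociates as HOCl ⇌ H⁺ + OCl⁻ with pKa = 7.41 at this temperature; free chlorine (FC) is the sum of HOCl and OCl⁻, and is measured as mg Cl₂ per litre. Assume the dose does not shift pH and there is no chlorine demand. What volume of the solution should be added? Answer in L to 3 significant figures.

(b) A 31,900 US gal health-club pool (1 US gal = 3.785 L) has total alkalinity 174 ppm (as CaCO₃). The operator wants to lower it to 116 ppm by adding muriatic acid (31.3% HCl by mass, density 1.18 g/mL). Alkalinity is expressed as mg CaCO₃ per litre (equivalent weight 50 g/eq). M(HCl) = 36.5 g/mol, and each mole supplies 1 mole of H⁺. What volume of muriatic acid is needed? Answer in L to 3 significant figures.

(a) 8.88 L; (b) 13.8 L

(a) [OCl⁻]/[HOCl] = 10^(pH − pKa) = 10^(7.83 − 7.41) = 2.63; fraction as HOCl = 1/(1 + 2.63) = 0.2755.
(a) Free chlorine required for 1.5 ppm HOCl: 1.5 / 0.2755 = 5.445 ppm.
(a) FC to add: 5.445 − 0.6 = 4.845 mg/L as Cl₂.
(a) Cl₂ equivalent: 4.845 mg/L × 236,000 L = 1144 g.
(a) Product at 11.1% available Cl: 1144 / 0.111 = 10,300 g.
(a) Volume: 10,300 g ÷ 1.16 g/mL = 8881 mL.

(b) Volume: 31,900 US gal × 3.785 L/gal = 120,742 L.
(b) Alkalinity to neutralize: (174 − 116) = 58 mg/L as CaCO₃ × 120,742 L = 7003 g as CaCO₃.
(b) Equivalents of H⁺ required: 7003 ÷ 50 g/eq = 140.1 eq = 140.1 mol HCl.
(b) Mass of HCl: 140.1 × 36.5 = 5112 g.
(b) Mass of 31.3% solution: 5112 / 0.313 = 16,330 g.
(b) Volume: 16,330 g ÷ 1.18 g/mL = 13,840 mL.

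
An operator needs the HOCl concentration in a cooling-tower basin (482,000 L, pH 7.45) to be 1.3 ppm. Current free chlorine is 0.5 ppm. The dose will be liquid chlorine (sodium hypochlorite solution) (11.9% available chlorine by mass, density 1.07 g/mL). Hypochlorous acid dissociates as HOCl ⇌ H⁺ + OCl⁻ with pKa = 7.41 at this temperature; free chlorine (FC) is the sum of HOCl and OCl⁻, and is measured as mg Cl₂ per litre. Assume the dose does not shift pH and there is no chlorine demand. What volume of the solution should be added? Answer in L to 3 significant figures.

8.42 L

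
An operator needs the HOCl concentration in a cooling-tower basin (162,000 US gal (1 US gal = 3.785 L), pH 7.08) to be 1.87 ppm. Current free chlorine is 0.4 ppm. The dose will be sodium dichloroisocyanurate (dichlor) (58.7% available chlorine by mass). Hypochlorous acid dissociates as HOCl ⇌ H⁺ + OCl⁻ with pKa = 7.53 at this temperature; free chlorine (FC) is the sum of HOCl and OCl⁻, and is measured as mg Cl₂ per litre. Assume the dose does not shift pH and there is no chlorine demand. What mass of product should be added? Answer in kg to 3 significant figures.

2.23 kg

Volume: 162,000 US gal × 3.785 L/gal = 613,170 L.
[OCl⁻]/[HOCl] = 10^(pH − pKa) = 10^(7.08 − 7.53) = 0.3548; fraction as HOCl = 1/(1 + 0.3548) = 0.7381.
Free chlorine required for 1.87 ppm HOCl: 1.87 / 0.7381 = 2.534 ppm.
FC to add: 2.534 − 0.4 = 2.134 mg/L as Cl₂.
Cl₂ equivalent: 2.134 mg/L × 613,170 L = 1308 g.
Product at 58.7% available Cl: 1308 / 0.587 = 2229 g.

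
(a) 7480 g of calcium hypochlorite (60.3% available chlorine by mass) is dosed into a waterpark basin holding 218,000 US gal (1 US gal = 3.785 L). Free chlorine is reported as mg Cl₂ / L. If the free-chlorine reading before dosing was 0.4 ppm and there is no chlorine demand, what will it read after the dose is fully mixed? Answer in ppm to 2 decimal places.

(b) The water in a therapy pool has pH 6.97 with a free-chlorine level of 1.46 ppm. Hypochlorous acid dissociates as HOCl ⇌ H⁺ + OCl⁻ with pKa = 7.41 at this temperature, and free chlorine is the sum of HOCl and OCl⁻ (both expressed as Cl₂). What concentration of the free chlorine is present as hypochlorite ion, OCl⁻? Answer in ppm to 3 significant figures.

(a) Volume: 218,000 US gal × 3.785 L/gal = 825,130 L.
(a) Available chlorine delivered: 7480 g × 0.603 = 4510 g as Cl₂.
(a) Concentration rise: 4510 g / 825,130 L = 5.466 mg/L = 5.47 ppm.
(a) Final FC: 0.4 + 5.47 = 5.87 ppm.

(b) [OCl⁻]/[HOCl] = 10^(pH − pKa) = 10^(6.97 − 7.41) = 10^-0.44 = 0.3631.
(b) Fraction as HOCl = 1 / (1 + 0.3631) = 0.7336.
(b) OCl⁻ = (1 − 0.7336) × 1.46 ppm = 0.3889 ppm.

(a) 5.87 ppm; (b) 0.389 ppm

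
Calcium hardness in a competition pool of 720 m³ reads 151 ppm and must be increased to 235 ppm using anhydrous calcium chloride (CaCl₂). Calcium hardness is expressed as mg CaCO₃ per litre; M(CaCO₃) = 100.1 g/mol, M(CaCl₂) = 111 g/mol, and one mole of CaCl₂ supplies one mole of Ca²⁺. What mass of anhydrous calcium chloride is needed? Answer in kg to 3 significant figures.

Volume: 720 m³ = 720,000 L.
Hardness to add: (235 − 151) = 84 mg/L as CaCO₃ × 720,000 L = 60,480 g as CaCO₃.
Moles of Ca²⁺ (1 mol Ca²⁺ ≡ 1 mol CaCO₃): 60,480 / 100.1 g/mol = 604.2 mol.
Mass of CaCl₂: 604.2 × 111 = 67,070 g.

67.1 kg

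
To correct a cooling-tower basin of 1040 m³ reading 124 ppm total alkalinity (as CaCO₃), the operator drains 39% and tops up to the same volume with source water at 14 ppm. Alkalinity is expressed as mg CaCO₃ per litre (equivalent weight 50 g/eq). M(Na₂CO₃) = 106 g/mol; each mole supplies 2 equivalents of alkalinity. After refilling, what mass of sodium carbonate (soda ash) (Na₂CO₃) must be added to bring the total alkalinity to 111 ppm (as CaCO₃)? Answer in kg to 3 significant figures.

Volume: 1040 m³ = 1,040,000 L.
After draining 39% and refilling: 124 × 0.61 + 14 × 0.39 = 81.1 ppm.
Deficit to target: 111 − 81.1 = 29.9 mg/L.
As CaCO₃: 29.9 mg/L × 1,040,000 L = 31,100 g; ÷ 50 g/eq ÷ 2 = 311 mol Na₂CO₃.
Mass: 311 × 106 = 32,960 g.

33.0 kg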